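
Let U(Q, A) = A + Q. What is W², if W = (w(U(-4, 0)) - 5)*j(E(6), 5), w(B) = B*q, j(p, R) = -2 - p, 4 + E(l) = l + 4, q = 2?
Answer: 10816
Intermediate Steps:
E(l) = l (E(l) = -4 + (l + 4) = -4 + (4 + l) = l)
w(B) = 2*B (w(B) = B*2 = 2*B)
W = 104 (W = (2*(0 - 4) - 5)*(-2 - 1*6) = (2*(-4) - 5)*(-2 - 6) = (-8 - 5)*(-8) = -13*(-8) = 104)
W² = 104² = 10816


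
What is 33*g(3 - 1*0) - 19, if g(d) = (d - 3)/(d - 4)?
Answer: -19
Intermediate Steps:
g(d) = (-3 + d)/(-4 + d)
33*g(3 - 1*0) - 19 = 33*((-3 + (3 - 1*0))/(-4 + (3 - 1*0))) - 19 = 33*((-3 + (3 + 0))/(-4 + (3 + 0))) - 19 = 33*((-3 + 3)/(-4 + 3)) - 19 = 33*(0/(-1)) - 19 = 33*(-1*0) - 19 = 33*0 - 19 = 0 - 19 = -19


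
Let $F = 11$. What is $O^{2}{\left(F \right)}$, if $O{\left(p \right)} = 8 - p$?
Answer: $9$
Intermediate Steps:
$O^{2}{\left(F \right)} = \left(8 - 11\right)^{2} = \left(-3\right)^{2} = 9$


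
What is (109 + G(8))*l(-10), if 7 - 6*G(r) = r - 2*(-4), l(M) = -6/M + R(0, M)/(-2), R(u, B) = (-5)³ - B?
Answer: 24983/4 ≈ 6245.8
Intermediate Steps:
R(u, B) = -125 - B
l(M) = 125/2 + M/2 - 6/M (l(M) = -6/M + (-125 - M)/(-2) = -6/M + (-125 - M)*(-½) = -6/M + (125/2 + M/2) = 125/2 + M/2 - 6/M)
G(r) = -⅙ - r/6 (G(r) = 7/6 - (r - 2*(-4))/6 = 7/6 - (r + 8)/6 = 7/6 - (8 + r)/6 = 7/6 + (-4/3 - r/6) = -⅙ - r/6)
(109 + G(8))*l(-10) = (109 + (-⅙ - ⅙*8))*((½)*(-12 - 10*(125 - 10))/(-10)) = (109 + (-⅙ - 4/3))*((½)*(-⅒)*(-12 - 10*115)) = (109 - 3/2)*((½)*(-⅒)*(-12 - 1150)) = 215*((½)*(-⅒)*(-1162))/2 = (215/2)*(581/10) = 24983/4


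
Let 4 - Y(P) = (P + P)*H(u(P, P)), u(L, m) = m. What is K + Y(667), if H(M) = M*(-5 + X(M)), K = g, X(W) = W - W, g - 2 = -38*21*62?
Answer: 4399420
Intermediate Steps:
g = -49474 (g = 2 - 38*21*62 = 2 - 798*62 = 2 - 49476 = -49474)
X(W) = 0
K = -49474
H(M) = -5*M (H(M) = M*(-5 + 0) = M*(-5) = -5*M)
Y(P) = 4 + 10*P² (Y(P) = 4 - (P + P)*(-5*P) = 4 - 2*P*(-5*P) = 4 - (-10)*P² = 4 + 10*P²)
K + Y(667) = -49474 + (4 + 10*667²) = -49474 + (4 + 10*444889) = -49474 + (4 + 4448890) = -49474 + 4448894 = 4399420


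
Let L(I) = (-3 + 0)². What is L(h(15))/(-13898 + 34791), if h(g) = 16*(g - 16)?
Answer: 9/20893 ≈ 0.00043077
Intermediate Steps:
h(g) = -256 + 16*g (h(g) = 16*(-16 + g) = -256 + 16*g)
L(I) = 9 (L(I) = (-3)² = 9)
L(h(15))/(-13898 + 34791) = 9/(-13898 + 34791) = 9/20893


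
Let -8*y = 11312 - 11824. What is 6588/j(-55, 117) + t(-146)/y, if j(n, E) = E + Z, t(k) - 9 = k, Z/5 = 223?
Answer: 15803/4928 ≈ 3.2068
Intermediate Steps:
Z = 1115 (Z = 5*223 = 1115)
t(k) = 9 + k
j(n, E) = 1115 + E (j(n, E) = E + 1115 = 1115 + E)
y = 64 (y = -(11312 - 11824)/8 = -⅛*(-512) = 64)
6588/j(-55, 117) + t(-146)/y = 6588/(1115 + 117) + (9 - 146)/64 = 6588/1232 - 137*1/64 = 6588*(1/1232) - 137/64 = 1647/308 - 137/64 = 15803/4928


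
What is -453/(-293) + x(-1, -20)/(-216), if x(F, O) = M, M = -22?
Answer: 52147/31644 ≈ 1.6479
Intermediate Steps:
x(F, O) = -22
-453/(-293) + x(-1, -20)/(-216) = -453/(-293) - 22/(-216) = -453*(-1/293) - 22*(-1/216) = 453/293 + 11/108 = 52147/31644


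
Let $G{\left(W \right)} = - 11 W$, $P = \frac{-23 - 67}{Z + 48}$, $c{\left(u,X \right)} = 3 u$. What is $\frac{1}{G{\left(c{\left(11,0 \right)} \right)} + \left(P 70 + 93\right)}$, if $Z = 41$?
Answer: $- \frac{89}{30330} \approx -0.0029344$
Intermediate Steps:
$P = - \frac{90}{89}$ ($P = \frac{-23 - 67}{41 + 48} = - \frac{90}{89} \approx -1.0112$)
$\frac{1}{G{\left(c{\left(11,0 \right)} \right)} + \left(P 70 + 93\right)} = \frac{1}{- 11 \cdot 3 \cdot 11 + \left(\left(- \frac{90}{89}\right) 70 + 93\right)} = \frac{1}{\left(-11\right) 33 + \left(- \frac{6300}{89} + 93\right)} = \frac{1}{-363 + \frac{1977}{89}} = \frac{1}{- \frac{30330}{89}} = - \frac{89}{30330}$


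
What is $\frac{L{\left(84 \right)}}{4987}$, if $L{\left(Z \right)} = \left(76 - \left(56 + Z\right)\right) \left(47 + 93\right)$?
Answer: $- \frac{8960}{4987} \approx -1.7967$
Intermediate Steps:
$L{\left(Z \right)} = 2800 - 140 Z$ ($L{\left(Z \right)} = \left(20 - Z\right) 140 = 2800 - 140 Z$)
$\frac{L{\left(84 \right)}}{4987} = \frac{2800 - 11760}{4987} = \left(2800 - 11760\right) \frac{1}{4987} = \left(-8960\right) \frac{1}{4987} = - \frac{8960}{4987}$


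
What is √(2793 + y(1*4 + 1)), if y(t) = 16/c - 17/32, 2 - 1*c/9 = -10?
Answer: √14476926/72 ≈ 52.845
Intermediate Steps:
c = 108 (c = 18 - 9*(-10) = 18 + 90 = 108)
y(t) = -331/864 (y(t) = 16/108 - 17/32 = 16*(1/108) - 17*1/32 = 4/27 - 17/32 = -331/864)
√(2793 + y(1*4 + 1)) = √(2793 - 331/864) = √(2412821/864) = √14476926/72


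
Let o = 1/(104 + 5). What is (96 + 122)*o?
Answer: 2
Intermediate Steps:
o = 1/109 ≈ 0.0091743
(96 + 122)*o = (96 + 122)*(1/109) = 218*(1/109) = 2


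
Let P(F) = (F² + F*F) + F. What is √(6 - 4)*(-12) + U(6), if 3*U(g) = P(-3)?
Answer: 5 - 12*√2 ≈ -11.971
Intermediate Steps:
P(F) = F + 2*F² (P(F) = (F² + F²) + F = 2*F² + F = F + 2*F²)
U(g) = 5 (U(g) = (-3*(1 + 2*(-3)))/3 = (-3*(1 - 6))/3 = (-3*(-5))/3 = (⅓)*15 = 5)
√(6 - 4)*(-12) + U(6) = √(6 - 4)*(-12) + 5 = √2*(-12) + 5 = -12*√2 + 5 = 5 - 12*√2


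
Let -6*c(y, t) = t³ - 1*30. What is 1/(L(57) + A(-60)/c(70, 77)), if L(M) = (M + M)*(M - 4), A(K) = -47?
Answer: 456503/2758191408 ≈ 0.00016551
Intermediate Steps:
c(y, t) = 5 - t³/6 (c(y, t) = -(t³ - 1*30)/6 = -(t³ - 30)/6 = -(-30 + t³)/6 = 5 - t³/6)
L(M) = 2*M*(-4 + M) (L(M) = (2*M)*(-4 + M) = 2*M*(-4 + M))
1/(L(57) + A(-60)/c(70, 77)) = 1/(2*57*(-4 + 57) - 47/(5 - ⅙*77³)) = 1/(2*57*53 - 47/(5 - ⅙*456533)) = 1/(6042 - 47/(5 - 456533/6)) = 1/(6042 - 47/(-456503/6)) = 1/(6042 - 47*(-6/456503)) = 1/(6042 + 282/456503) = 1/(2758191408/456503) = 456503/2758191408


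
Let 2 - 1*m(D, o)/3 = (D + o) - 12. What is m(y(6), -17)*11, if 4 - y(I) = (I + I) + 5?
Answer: 1452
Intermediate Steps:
y(I) = -1 - 2*I (y(I) = 4 - ((I + I) + 5) = 4 - (2*I + 5) = 4 - (5 + 2*I) = 4 + (-5 - 2*I) = -1 - 2*I)
m(D, o) = 42 - 3*D - 3*o (m(D, o) = 6 - 3*((D + o) - 12) = 6 - 3*(-12 + D + o) = 6 + (36 - 3*D - 3*o) = 42 - 3*D - 3*o)
m(y(6), -17)*11 = (42 - 3*(-1 - 2*6) - 3*(-17))*11 = (42 - 3*(-1 - 12) + 51)*11 = (42 - 3*(-13) + 51)*11 = (42 + 39 + 51)*11 = 132*11 = 1452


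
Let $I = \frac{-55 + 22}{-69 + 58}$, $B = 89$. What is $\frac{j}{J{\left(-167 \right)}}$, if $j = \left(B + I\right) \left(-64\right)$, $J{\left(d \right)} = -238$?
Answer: $\frac{2944}{119} \approx 24.74$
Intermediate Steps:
$I = 3$ ($I = - \frac{33}{-11} = \left(-33\right) \left(- \frac{1}{11}\right) = 3$)
$j = -5888$ ($j = \left(89 + 3\right) \left(-64\right) = 92 \left(-64\right) = -5888$)
$\frac{j}{J{\left(-167 \right)}} = - \frac{5888}{-238} = \left(-5888\right) \left(- \frac{1}{238}\right) = \frac{2944}{119}$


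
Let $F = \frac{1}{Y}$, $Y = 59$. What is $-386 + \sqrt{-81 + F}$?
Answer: $-386 + \frac{i \sqrt{281902}}{59} \approx -386.0 + 8.9991 i$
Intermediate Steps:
$F = \frac{1}{59} \approx 0.016949$
$-386 + \sqrt{-81 + F} = -386 + \sqrt{-81 + \frac{1}{59}} = -386 + \sqrt{- \frac{4778}{59}} = -386 + \frac{i \sqrt{281902}}{59}$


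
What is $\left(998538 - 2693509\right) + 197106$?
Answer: $-1497865$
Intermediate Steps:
$\left(998538 - 2693509\right) + 197106 = -1694971 + 197106 = -1497865$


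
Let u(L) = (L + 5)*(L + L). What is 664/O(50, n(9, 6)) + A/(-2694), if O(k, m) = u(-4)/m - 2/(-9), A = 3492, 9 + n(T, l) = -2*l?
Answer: 9380226/8531 ≈ 1099.5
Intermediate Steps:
u(L) = 2*L*(5 + L) (u(L) = (5 + L)*(2*L) = 2*L*(5 + L))
n(T, l) = -9 - 2*l
O(k, m) = 2/9 - 8/m (O(k, m) = (2*(-4)*(5 - 4))/m - 2/(-9) = (2*(-4)*1)/m - 2*(-⅑) = -8/m + 2/9 = 2/9 - 8/m)
664/O(50, n(9, 6)) + A/(-2694) = 664/(2/9 - 8/(-9 - 2*6)) + 3492/(-2694) = 664/(2/9 - 8/(-9 - 12)) + 3492*(-1/2694) = 664/(2/9 - 8/(-21)) - 582/449 = 664/(2/9 - 8*(-1/21)) - 582/449 = 664/(2/9 + 8/21) - 582/449 = 664/(38/63) - 582/449 = 664*(63/38) - 582/449 = 20916/19 - 582/449 = 9380226/8531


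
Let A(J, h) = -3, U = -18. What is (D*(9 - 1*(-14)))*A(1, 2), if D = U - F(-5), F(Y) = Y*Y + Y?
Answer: 2622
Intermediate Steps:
F(Y) = Y + Y**2 (F(Y) = Y**2 + Y = Y + Y**2)
D = -38 (D = -18 - (-5)*(1 - 5) = -18 - (-5)*(-4) = -18 - 1*20 = -18 - 20 = -38)
(D*(9 - 1*(-14)))*A(1, 2) = -38*(9 - 1*(-14))*(-3) = -38*(9 + 14)*(-3) = -38*23*(-3) = -874*(-3) = 2622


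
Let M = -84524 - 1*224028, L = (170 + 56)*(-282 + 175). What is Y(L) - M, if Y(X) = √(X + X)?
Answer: 308552 + 2*I*√12091 ≈ 3.0855e+5 + 219.92*I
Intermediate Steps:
L = -24182 (L = 226*(-107) = -24182)
Y(X) = √2*√X (Y(X) = √(2*X) = √2*√X)
M = -308552 (M = -84524 - 224028 = -308552)
Y(L) - M = √2*√(-24182) - 1*(-308552) = √2*(I*√24182) + 308552 = 2*I*√12091 + 308552 = 308552 + 2*I*√12091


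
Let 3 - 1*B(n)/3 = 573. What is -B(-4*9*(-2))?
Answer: 1710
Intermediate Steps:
B(n) = -1710 (B(n) = 9 - 3*573 = 9 - 1719 = -1710)
-B(-4*9*(-2)) = -1*(-1710) = 1710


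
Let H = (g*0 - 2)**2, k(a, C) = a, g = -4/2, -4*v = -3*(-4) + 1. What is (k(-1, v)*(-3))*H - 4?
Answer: 8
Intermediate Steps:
v = -13/4 (v = -(-3*(-4) + 1)/4 = -(12 + 1)/4 = -1/4*13 = -13/4 ≈ -3.2500)
g = -2 (g = -4*1/2 = -2)
H = 4 (H = (-2*0 - 2)**2 = (0 - 2)**2 = (-2)**2 = 4)
(k(-1, v)*(-3))*H - 4 = -1*(-3)*4 - 4 = 3*4 - 4 = 12 - 4 = 8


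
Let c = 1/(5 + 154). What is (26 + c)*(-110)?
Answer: -454850/159 ≈ -2860.7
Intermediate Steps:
c = 1/159 ≈ 0.0062893
(26 + c)*(-110) = (26 + 1/159)*(-110) = (4135/159)*(-110) = -454850/159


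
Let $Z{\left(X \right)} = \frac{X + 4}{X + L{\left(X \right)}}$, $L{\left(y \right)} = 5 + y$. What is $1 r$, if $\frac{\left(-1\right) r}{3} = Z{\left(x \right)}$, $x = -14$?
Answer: $- \frac{30}{23} \approx -1.3043$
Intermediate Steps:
$Z{\left(X \right)} = \frac{4 + X}{5 + 2 X}$ ($Z{\left(X \right)} = \frac{X + 4}{X + \left(5 + X\right)} = \frac{4 + X}{5 + 2 X}$)
$r = - \frac{30}{23}$ ($r = - 3 \frac{4 - 14}{5 + 2 \left(-14\right)} = - 3 \frac{1}{5 - 28} \left(-10\right) = - 3 \frac{1}{-23} \left(-10\right) = - 3 \left(\left(- \frac{1}{23}\right) \left(-10\right)\right) = \left(-3\right) \frac{10}{23} = - \frac{30}{23} \approx -1.3043$)
$1 r = 1 \left(- \frac{30}{23}\right) = - \frac{30}{23}$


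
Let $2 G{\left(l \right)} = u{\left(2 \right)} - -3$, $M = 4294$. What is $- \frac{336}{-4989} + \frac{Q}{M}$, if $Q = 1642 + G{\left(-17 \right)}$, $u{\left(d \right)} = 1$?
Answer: $\frac{1607450}{3570461} \approx 0.45021$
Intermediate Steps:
$G{\left(l \right)} = 2$ ($G{\left(l \right)} = \frac{1 - -3}{2} = \frac{1 + 3}{2} = \frac{1}{2} \cdot 4 = 2$)
$Q = 1644$ ($Q = 1642 + 2 = 1644$)
$- \frac{336}{-4989} + \frac{Q}{M} = - \frac{336}{-4989} + \frac{1644}{4294} = \left(-336\right) \left(- \frac{1}{4989}\right) + 1644 \cdot \frac{1}{4294} = \frac{112}{1663} + \frac{822}{2147} = \frac{1607450}{3570461}$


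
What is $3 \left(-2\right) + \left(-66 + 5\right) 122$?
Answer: $-7448$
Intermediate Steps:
$3 \left(-2\right) + \left(-66 + 5\right) 122 = -6 - 7442 = -7448$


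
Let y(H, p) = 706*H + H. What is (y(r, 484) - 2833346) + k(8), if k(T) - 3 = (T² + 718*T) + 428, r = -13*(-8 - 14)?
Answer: -2624905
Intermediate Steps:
r = 286 (r = -13*(-22) = 286)
k(T) = 431 + T² + 718*T (k(T) = 3 + ((T² + 718*T) + 428) = 3 + (428 + T² + 718*T) = 431 + T² + 718*T)
y(H, p) = 707*H
(y(r, 484) - 2833346) + k(8) = (707*286 - 2833346) + (431 + 8² + 718*8) = (202202 - 2833346) + (431 + 64 + 5744) = -2631144 + 6239 = -2624905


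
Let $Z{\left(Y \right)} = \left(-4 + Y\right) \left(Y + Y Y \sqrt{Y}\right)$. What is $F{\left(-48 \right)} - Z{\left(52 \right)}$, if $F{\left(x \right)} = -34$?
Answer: $-2530 - 259584 \sqrt{13} \approx -9.3847 \cdot 10^{5}$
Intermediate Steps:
$Z{\left(Y \right)} = \left(-4 + Y\right) \left(Y + Y^{\frac{5}{2}}\right)$ ($Z{\left(Y \right)} = \left(-4 + Y\right) \left(Y + Y Y^{\frac{3}{2}}\right) = \left(-4 + Y\right) \left(Y + Y^{\frac{5}{2}}\right)$)
$F{\left(-48 \right)} - Z{\left(52 \right)} = -34 - \left(52^{2} + 52^{\frac{7}{2}} - 208 - 4 \cdot 52^{\frac{5}{2}}\right) = -34 - \left(2704 + 281216 \sqrt{13} - 208 - 4 \cdot 5408 \sqrt{13}\right) = -34 - \left(2704 + 281216 \sqrt{13} - 208 - 21632 \sqrt{13}\right) = -34 - \left(2496 + 259584 \sqrt{13}\right) = -2530 - 259584 \sqrt{13}$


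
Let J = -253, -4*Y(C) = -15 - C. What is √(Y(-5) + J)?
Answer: I*√1002/2 ≈ 15.827*I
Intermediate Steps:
Y(C) = 15/4 + C/4 (Y(C) = -(-15 - C)/4 = 15/4 + C/4)
√(Y(-5) + J) = √((15/4 + (¼)*(-5)) - 253) = √((15/4 - 5/4) - 253) = √(5/2 - 253) = √(-501/2) = I*√1002/2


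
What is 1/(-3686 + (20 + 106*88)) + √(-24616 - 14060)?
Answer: 1/5662 + 2*I*√9669 ≈ 0.00017662 + 196.66*I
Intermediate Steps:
1/(-3686 + (20 + 106*88)) + √(-24616 - 14060) = 1/(-3686 + (20 + 9328)) + √(-38676) = 1/(-3686 + 9348) + 2*I*√9669 = 1/5662 + 2*I*√9669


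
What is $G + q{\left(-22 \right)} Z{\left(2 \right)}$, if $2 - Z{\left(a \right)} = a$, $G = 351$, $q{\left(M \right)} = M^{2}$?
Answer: $351$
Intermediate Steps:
$Z{\left(a \right)} = 2 - a$
$G + q{\left(-22 \right)} Z{\left(2 \right)} = 351 + \left(-22\right)^{2} \left(2 - 2\right) = 351 + 484 \left(2 - 2\right) = 351 + 484 \cdot 0 = 351 + 0 = 351$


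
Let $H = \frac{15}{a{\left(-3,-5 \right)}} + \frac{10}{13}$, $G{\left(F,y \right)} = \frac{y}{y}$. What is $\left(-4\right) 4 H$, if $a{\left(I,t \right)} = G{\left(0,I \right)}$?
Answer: $- \frac{3280}{13} \approx -252.31$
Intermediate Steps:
$G{\left(F,y \right)} = 1$
$a{\left(I,t \right)} = 1$
$H = \frac{205}{13}$ ($H = \frac{15}{1} + \frac{10}{13} = 15 \cdot 1 + 10 \cdot \frac{1}{13} = 15 + \frac{10}{13} = \frac{205}{13} \approx 15.769$)
$\left(-4\right) 4 H = \left(-4\right) 4 \cdot \frac{205}{13} = \left(-16\right) \frac{205}{13} = - \frac{3280}{13}$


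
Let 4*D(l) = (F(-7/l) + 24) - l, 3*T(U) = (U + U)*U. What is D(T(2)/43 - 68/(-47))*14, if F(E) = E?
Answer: 6930966623/110928648 ≈ 62.481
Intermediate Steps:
T(U) = 2*U**2/3 (T(U) = ((U + U)*U)/3 = ((2*U)*U)/3 = (2*U**2)/3 = 2*U**2/3)
D(l) = 6 - 7/(4*l) - l/4 (D(l) = ((-7/l + 24) - l)/4 = ((24 - 7/l) - l)/4 = (24 - l - 7/l)/4 = 6 - 7/(4*l) - l/4)
D(T(2)/43 - 68/(-47))*14 = ((-7 + (((2/3)*2**2)/43 - 68/(-47))*(24 - (((2/3)*2**2)/43 - 68/(-47))))/(4*(((2/3)*2**2)/43 - 68/(-47))))*14 = ((-7 + (((2/3)*4)*(1/43) - 68*(-1/47))*(24 - (((2/3)*4)*(1/43) - 68*(-1/47))))/(4*(((2/3)*4)*(1/43) - 68*(-1/47))))*14 = ((-7 + ((8/3)*(1/43) + 68/47)*(24 - ((8/3)*(1/43) + 68/47)))/(4*((8/3)*(1/43) + 68/47)))*14 = ((-7 + (8/129 + 68/47)*(24 - (8/129 + 68/47)))/(4*(8/129 + 68/47)))*14 = ((-7 + 9148*(24 - 1*9148/6063)/6063)/(4*(9148/6063)))*14 = ((1/4)*(6063/9148)*(-7 + 9148*(24 - 9148/6063)/6063))*14 = ((1/4)*(6063/9148)*(-7 + (9148/6063)*(136364/6063)))*14 = ((1/4)*(6063/9148)*(-7 + 1247457872/36759969))*14 = ((1/4)*(6063/9148)*(990138089/36759969))*14 = (990138089/221857296)*14 = 6930966623/110928648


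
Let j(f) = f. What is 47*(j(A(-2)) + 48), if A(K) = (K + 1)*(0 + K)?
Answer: 2350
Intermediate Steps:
A(K) = K*(1 + K) (A(K) = (1 + K)*K = K*(1 + K))
47*(j(A(-2)) + 48) = 47*(-2*(1 - 2) + 48) = 47*(-2*(-1) + 48) = 47*(2 + 48) = 47*50 = 2350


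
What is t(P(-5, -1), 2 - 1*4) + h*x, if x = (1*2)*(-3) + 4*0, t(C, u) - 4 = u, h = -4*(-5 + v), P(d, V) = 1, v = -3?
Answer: -190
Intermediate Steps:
h = 32 (h = -4*(-5 - 3) = -4*(-8) = 32)
t(C, u) = 4 + u
x = -6 (x = 2*(-3) + 0 = -6 + 0 = -6)
t(P(-5, -1), 2 - 1*4) + h*x = (4 + (2 - 1*4)) + 32*(-6) = (4 + (2 - 4)) - 192 = (4 - 2) - 192 = 2 - 192 = -190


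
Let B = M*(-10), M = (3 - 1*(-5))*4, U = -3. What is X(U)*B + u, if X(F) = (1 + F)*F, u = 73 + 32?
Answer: -1815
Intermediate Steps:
M = 32 (M = (3 + 5)*4 = 8*4 = 32)
B = -320 (B = 32*(-10) = -320)
u = 105
X(F) = F*(1 + F)
X(U)*B + u = -3*(1 - 3)*(-320) + 105 = -3*(-2)*(-320) + 105 = 6*(-320) + 105 = -1920 + 105 = -1815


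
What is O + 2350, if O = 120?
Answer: 2470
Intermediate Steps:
O + 2350 = 120 + 2350 = 2470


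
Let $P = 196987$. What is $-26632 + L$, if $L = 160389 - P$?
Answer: $-63230$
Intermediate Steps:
$L = -36598$ ($L = 160389 - 196987 = -36598$)
$-26632 + L = -26632 - 36598 = -63230$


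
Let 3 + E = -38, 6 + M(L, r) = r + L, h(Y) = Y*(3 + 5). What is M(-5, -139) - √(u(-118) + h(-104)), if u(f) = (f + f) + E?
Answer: -150 - I*√1109 ≈ -150.0 - 33.302*I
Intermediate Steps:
h(Y) = 8*Y (h(Y) = Y*8 = 8*Y)
M(L, r) = -6 + L + r (M(L, r) = -6 + (r + L) = -6 + (L + r) = -6 + L + r)
E = -41 (E = -3 - 38 = -41)
u(f) = -41 + 2*f (u(f) = (f + f) - 41 = 2*f - 41 = -41 + 2*f)
M(-5, -139) - √(u(-118) + h(-104)) = (-6 - 5 - 139) - √((-41 + 2*(-118)) + 8*(-104)) = -150 - √((-41 - 236) - 832) = -150 - √(-277 - 832) = -150 - √(-1109) = -150 - I*√1109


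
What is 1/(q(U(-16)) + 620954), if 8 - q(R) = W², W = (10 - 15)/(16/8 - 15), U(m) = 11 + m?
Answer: 169/104942553 ≈ 1.6104e-6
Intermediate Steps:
W = 5/13 (W = -5/(16*(⅛) - 15) = -5/(2 - 15) = -5/(-13) = -5*(-1/13) = 5/13 ≈ 0.38462)
q(R) = 1327/169 (q(R) = 8 - (5/13)² = 8 - 1*25/169 = 8 - 25/169 = 1327/169)
1/(q(U(-16)) + 620954) = 1/(1327/169 + 620954) = 1/(104942553/169) = 169/104942553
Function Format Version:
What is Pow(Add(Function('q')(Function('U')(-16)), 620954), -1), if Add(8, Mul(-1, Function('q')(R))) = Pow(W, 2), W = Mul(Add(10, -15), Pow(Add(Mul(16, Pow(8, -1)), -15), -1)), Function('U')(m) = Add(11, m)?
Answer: Rational(169, 104942553) ≈ 1.6104e-6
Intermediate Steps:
W = Rational(5, 13) (W = Mul(-5, Pow(Add(Mul(16, Rational(1, 8)), -15), -1)) = Mul(-5, Pow(Add(2, -15), -1)) = Mul(-5, Pow(-13, -1)) = Mul(-5, Rational(-1, 13)) = Rational(5, 13) ≈ 0.38462)
Function('q')(R) = Rational(1327, 169) (Function('q')(R) = Add(8, Mul(-1, Pow(Rational(5, 13), 2))) = Add(8, Mul(-1, Rational(25, 169))) = Add(8, Rational(-25, 169)) = Rational(1327, 169))
Pow(Add(Function('q')(Function('U')(-16)), 620954), -1) = Pow(Add(Rational(1327, 169), 620954), -1) = Pow(Rational(104942553, 169), -1) = Rational(169, 104942553)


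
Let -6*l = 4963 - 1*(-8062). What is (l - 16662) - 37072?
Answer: -335429/6 ≈ -55905.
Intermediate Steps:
l = -13025/6 (l = -(4963 - 1*(-8062))/6 = -(4963 + 8062)/6 = -⅙*13025 = -13025/6 ≈ -2170.8)
(l - 16662) - 37072 = (-13025/6 - 16662) - 37072 = -112997/6 - 37072 = -335429/6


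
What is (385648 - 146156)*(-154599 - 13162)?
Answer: -40177417412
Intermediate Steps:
(385648 - 146156)*(-154599 - 13162) = 239492*(-167761) = -40177417412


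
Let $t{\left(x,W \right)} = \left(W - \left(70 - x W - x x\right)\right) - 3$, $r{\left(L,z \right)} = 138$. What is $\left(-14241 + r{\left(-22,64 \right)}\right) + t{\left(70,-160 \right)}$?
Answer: $-20636$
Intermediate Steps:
$t{\left(x,W \right)} = -73 + W + x^{2} + W x$ ($t{\left(x,W \right)} = \left(W - \left(70 - x^{2} - W x\right)\right) - 3 = \left(W + \left(-70 + x^{2} + W x\right)\right) - 3 = \left(-70 + W + x^{2} + W x\right) - 3 = -73 + W + x^{2} + W x$)
$\left(-14241 + r{\left(-22,64 \right)}\right) + t{\left(70,-160 \right)} = \left(-14241 + 138\right) - \left(11433 - 4900\right) = -14103 - 6533 = -20636$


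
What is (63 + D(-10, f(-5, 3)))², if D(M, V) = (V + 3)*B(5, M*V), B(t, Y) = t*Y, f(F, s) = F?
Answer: 190969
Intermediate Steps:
B(t, Y) = Y*t
D(M, V) = 5*M*V*(3 + V) (D(M, V) = (V + 3)*((M*V)*5) = (3 + V)*(5*M*V) = 5*M*V*(3 + V))
(63 + D(-10, f(-5, 3)))² = (63 + 5*(-10)*(-5)*(3 - 5))² = (63 + 5*(-10)*(-5)*(-2))² = (63 - 500)² = (-437)² = 190969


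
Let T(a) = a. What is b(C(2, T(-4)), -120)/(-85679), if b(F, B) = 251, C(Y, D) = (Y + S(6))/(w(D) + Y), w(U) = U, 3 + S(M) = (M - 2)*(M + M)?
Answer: -251/85679 ≈ -0.0029295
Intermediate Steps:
S(M) = -3 + 2*M*(-2 + M) (S(M) = -3 + (M - 2)*(M + M) = -3 + (-2 + M)*(2*M) = -3 + 2*M*(-2 + M))
C(Y, D) = (45 + Y)/(D + Y) (C(Y, D) = (Y + (-3 - 4*6 + 2*6**2))/(D + Y) = (Y + (-3 - 24 + 2*36))/(D + Y) = (Y + (-3 - 24 + 72))/(D + Y) = (Y + 45)/(D + Y) = (45 + Y)/(D + Y))
b(C(2, T(-4)), -120)/(-85679) = 251/(-85679) = 251*(-1/85679) = -251/85679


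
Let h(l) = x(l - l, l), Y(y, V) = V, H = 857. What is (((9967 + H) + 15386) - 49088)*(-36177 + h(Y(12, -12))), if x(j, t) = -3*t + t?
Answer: 827108334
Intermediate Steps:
x(j, t) = -2*t
h(l) = -2*l
(((9967 + H) + 15386) - 49088)*(-36177 + h(Y(12, -12))) = (((9967 + 857) + 15386) - 49088)*(-36177 - 2*(-12)) = ((10824 + 15386) - 49088)*(-36177 + 24) = (26210 - 49088)*(-36153) = -22878*(-36153) = 827108334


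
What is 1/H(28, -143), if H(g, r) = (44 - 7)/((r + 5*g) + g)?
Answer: 25/37 ≈ 0.67568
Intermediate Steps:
H(g, r) = 37/(r + 6*g)
1/H(28, -143) = 1/(37/(-143 + 6*28)) = 1/(37/(-143 + 168)) = 1/(37/25) = 25/37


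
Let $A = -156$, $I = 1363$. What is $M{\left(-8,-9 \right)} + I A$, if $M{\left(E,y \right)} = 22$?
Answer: $-212606$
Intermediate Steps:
$M{\left(-8,-9 \right)} + I A = 22 + 1363 \left(-156\right) = 22 - 212628 = -212606$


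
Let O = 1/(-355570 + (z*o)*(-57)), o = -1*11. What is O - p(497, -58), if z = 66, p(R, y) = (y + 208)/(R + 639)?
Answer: -5891167/44614696 ≈ -0.13205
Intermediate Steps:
p(R, y) = (208 + y)/(639 + R)
o = -11
O = -1/314188 (O = 1/(-355570 + (66*(-11))*(-57)) = 1/(-355570 - 726*(-57)) = 1/(-355570 + 41382) = 1/(-314188) = -1/314188 ≈ -3.1828e-6)
O - p(497, -58) = -1/314188 - (208 - 58)/(639 + 497) = -1/314188 - 150/1136 = -1/314188 - 1*75/568 = -1/314188 - 75/568 = -5891167/44614696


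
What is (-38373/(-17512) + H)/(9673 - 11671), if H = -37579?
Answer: 658045075/34988976 ≈ 18.807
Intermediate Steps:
(-38373/(-17512) + H)/(9673 - 11671) = (-38373/(-17512) - 37579)/(9673 - 11671) = (-38373*(-1/17512) - 37579)/(-1998) = (38373/17512 - 37579)*(-1/1998) = -658045075/17512*(-1/1998) = 658045075/34988976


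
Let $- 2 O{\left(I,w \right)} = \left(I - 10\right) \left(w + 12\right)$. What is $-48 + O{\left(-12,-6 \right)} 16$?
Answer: $1008$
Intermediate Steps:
$O{\left(I,w \right)} = - \frac{\left(-10 + I\right) \left(12 + w\right)}{2}$ ($O{\left(I,w \right)} = - \frac{\left(I - 10\right) \left(w + 12\right)}{2} = - \frac{\left(-10 + I\right) \left(12 + w\right)}{2}$)
$-48 + O{\left(-12,-6 \right)} 16 = -48 + \left(60 - -72 + 5 \left(-6\right) - \left(-6\right) \left(-6\right)\right) 16 = -48 + \left(60 + 72 - 30 - 36\right) 16 = -48 + 66 \cdot 16 = -48 + 1056 = 1008$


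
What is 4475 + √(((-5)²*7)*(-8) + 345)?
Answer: 4475 + I*√1055 ≈ 4475.0 + 32.481*I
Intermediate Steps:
4475 + √(((-5)²*7)*(-8) + 345) = 4475 + √((25*7)*(-8) + 345) = 4475 + √(175*(-8) + 345) = 4475 + √(-1400 + 345) = 4475 + √(-1055) = 4475 + I*√1055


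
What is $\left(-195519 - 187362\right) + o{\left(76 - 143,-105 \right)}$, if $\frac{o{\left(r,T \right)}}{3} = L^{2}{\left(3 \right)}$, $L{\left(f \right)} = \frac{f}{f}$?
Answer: $-382878$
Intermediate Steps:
$L{\left(f \right)} = 1$
$o{\left(r,T \right)} = 3$ ($o{\left(r,T \right)} = 3 \cdot 1^{2} = 3 \cdot 1 = 3$)
$\left(-195519 - 187362\right) + o{\left(76 - 143,-105 \right)} = \left(-195519 - 187362\right) + 3 = -382881 + 3 = -382878$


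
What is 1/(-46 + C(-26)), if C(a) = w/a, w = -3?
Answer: -26/1193 ≈ -0.021794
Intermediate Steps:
C(a) = -3/a
1/(-46 + C(-26)) = 1/(-46 - 3/(-26)) = 1/(-46 - 3*(-1/26)) = 1/(-46 + 3/26) = 1/(-1193/26) = -26/1193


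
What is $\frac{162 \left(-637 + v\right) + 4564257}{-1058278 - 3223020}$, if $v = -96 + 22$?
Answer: $- \frac{4449075}{4281298} \approx -1.0392$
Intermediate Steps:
$v = -74$
$\frac{162 \left(-637 + v\right) + 4564257}{-1058278 - 3223020} = \frac{162 \left(-637 - 74\right) + 4564257}{-1058278 - 3223020} = \frac{162 \left(-711\right) + 4564257}{-4281298} = \left(-115182 + 4564257\right) \left(- \frac{1}{4281298}\right) = 4449075 \left(- \frac{1}{4281298}\right) = - \frac{4449075}{4281298}$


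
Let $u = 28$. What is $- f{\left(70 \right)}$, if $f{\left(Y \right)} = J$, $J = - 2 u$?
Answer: $56$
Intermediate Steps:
$J = -56$ ($J = \left(-2\right) 28 = -56$)
$f{\left(Y \right)} = -56$
$- f{\left(70 \right)} = \left(-1\right) \left(-56\right) = 56$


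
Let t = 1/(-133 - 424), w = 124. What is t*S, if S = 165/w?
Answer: -165/69068 ≈ -0.0023890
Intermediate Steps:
t = -1/557 (t = 1/(-557) = -1/557 ≈ -0.0017953)
S = 165/124 ≈ 1.3306
t*S = -1/557*165/124 = -165/69068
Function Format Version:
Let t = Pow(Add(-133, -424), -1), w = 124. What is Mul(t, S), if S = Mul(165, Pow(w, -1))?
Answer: Rational(-165, 69068) ≈ -0.0023890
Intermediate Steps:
t = Rational(-1, 557) (t = Pow(-557, -1) = Rational(-1, 557) ≈ -0.0017953)
S = Rational(165, 124) (S = Mul(165, Pow(124, -1)) = Mul(165, Rational(1, 124)) = Rational(165, 124) ≈ 1.3306)
Mul(t, S) = Mul(Rational(-1, 557), Rational(165, 124)) = Rational(-165, 69068)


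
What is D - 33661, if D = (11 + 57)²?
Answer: -29037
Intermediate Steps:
D = 4624 (D = 68² = 4624)
D - 33661 = 4624 - 33661 = -29037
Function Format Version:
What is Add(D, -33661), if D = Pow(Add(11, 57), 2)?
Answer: -29037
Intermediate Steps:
D = 4624 (D = Pow(68, 2) = 4624)
Add(D, -33661) = Add(4624, -33661) = -29037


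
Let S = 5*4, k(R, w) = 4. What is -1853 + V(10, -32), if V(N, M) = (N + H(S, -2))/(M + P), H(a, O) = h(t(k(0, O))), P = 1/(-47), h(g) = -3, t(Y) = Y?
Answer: -398442/215 ≈ -1853.2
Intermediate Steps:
S = 20
P = -1/47 ≈ -0.021277
H(a, O) = -3
V(N, M) = (-3 + N)/(-1/47 + M) (V(N, M) = (N - 3)/(M - 1/47) = (-3 + N)/(-1/47 + M))
-1853 + V(10, -32) = -1853 + 47*(-3 + 10)/(-1 + 47*(-32)) = -1853 + 47*7/(-1 - 1504) = -1853 + 47*7/(-1505) = -1853 + 47*(-1/1505)*7 = -1853 - 47/215 = -398442/215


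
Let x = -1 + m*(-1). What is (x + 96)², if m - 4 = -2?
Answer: 8649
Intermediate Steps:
m = 2 (m = 4 - 2 = 2)
x = -3 (x = -1 + 2*(-1) = -1 - 2 = -3)
(x + 96)² = (-3 + 96)² = 93² = 8649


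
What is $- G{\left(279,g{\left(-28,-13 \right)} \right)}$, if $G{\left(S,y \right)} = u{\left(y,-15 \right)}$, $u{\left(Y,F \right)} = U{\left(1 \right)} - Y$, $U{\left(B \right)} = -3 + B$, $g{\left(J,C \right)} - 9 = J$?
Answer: $-17$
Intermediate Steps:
$g{\left(J,C \right)} = 9 + J$
$u{\left(Y,F \right)} = -2 - Y$ ($u{\left(Y,F \right)} = \left(-3 + 1\right) - Y = -2 - Y$)
$G{\left(S,y \right)} = -2 - y$
$- G{\left(279,g{\left(-28,-13 \right)} \right)} = - (-2 - \left(9 - 28\right)) = - (-2 - -19) = - (-2 + 19) = \left(-1\right) 17 = -17$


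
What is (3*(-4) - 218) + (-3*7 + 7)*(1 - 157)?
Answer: 1954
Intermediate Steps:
(3*(-4) - 218) + (-3*7 + 7)*(1 - 157) = (-12 - 218) + (-21 + 7)*(-156) = -230 - 14*(-156) = -230 + 2184 = 1954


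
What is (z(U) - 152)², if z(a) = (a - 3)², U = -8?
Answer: 961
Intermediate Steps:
z(a) = (-3 + a)²
(z(U) - 152)² = ((-3 - 8)² - 152)² = ((-11)² - 152)² = (121 - 152)² = (-31)² = 961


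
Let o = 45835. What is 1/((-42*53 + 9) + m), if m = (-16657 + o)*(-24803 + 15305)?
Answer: -1/277134861 ≈ -3.6084e-9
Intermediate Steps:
m = -277132644 (m = (-16657 + 45835)*(-24803 + 15305) = 29178*(-9498) = -277132644)
1/((-42*53 + 9) + m) = 1/((-42*53 + 9) - 277132644) = 1/((-2226 + 9) - 277132644) = 1/(-2217 - 277132644) = 1/(-277134861) = -1/277134861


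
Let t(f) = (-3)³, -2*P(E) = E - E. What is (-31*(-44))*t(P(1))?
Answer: -36828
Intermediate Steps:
P(E) = 0 (P(E) = -(E - E)/2 = -½*0 = 0)
t(f) = -27
(-31*(-44))*t(P(1)) = -31*(-44)*(-27) = 1364*(-27) = -36828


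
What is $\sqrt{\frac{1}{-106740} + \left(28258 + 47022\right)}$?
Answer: $\frac{\sqrt{23824923045035}}{17790} \approx 274.37$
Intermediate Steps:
$\sqrt{\frac{1}{-106740} + \left(28258 + 47022\right)} = \sqrt{- \frac{1}{106740} + 75280} = \sqrt{\frac{8035387199}{106740}} = \frac{\sqrt{23824923045035}}{17790}$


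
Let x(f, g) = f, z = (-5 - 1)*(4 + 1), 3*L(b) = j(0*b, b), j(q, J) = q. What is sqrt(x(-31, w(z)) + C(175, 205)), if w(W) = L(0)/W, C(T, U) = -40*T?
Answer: I*sqrt(7031) ≈ 83.851*I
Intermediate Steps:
L(b) = 0 (L(b) = (0*b)/3 = (1/3)*0 = 0)
z = -30 (z = -6*5 = -30)
w(W) = 0 (w(W) = 0/W = 0)
sqrt(x(-31, w(z)) + C(175, 205)) = sqrt(-31 - 40*175) = sqrt(-31 - 7000) = sqrt(-7031) = I*sqrt(7031)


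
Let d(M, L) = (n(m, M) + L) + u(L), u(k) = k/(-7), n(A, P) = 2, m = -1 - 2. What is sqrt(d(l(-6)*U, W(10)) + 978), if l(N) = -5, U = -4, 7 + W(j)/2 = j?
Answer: 4*sqrt(3017)/7 ≈ 31.387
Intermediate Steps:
W(j) = -14 + 2*j
m = -3
u(k) = -k/7 (u(k) = k*(-1/7) = -k/7)
d(M, L) = 2 + 6*L/7 (d(M, L) = (2 + L) - L/7 = 2 + 6*L/7)
sqrt(d(l(-6)*U, W(10)) + 978) = sqrt((2 + 6*(-14 + 2*10)/7) + 978) = sqrt((2 + 6*(-14 + 20)/7) + 978) = sqrt((2 + (6/7)*6) + 978) = sqrt((2 + 36/7) + 978) = sqrt(50/7 + 978) = sqrt(6896/7) = 4*sqrt(3017)/7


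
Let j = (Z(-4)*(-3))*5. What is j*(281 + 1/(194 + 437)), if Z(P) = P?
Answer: 10638720/631 ≈ 16860.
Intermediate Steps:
j = 60 (j = -4*(-3)*5 = 12*5 = 60)
j*(281 + 1/(194 + 437)) = 60*(281 + 1/(194 + 437)) = 60*(281 + 1/631) = 60*(177312/631) = 10638720/631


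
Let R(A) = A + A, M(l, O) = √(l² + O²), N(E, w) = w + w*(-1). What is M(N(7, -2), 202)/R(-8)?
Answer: -101/8 ≈ -12.625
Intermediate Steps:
N(E, w) = 0 (N(E, w) = w - w = 0)
M(l, O) = √(O² + l²)
R(A) = 2*A
M(N(7, -2), 202)/R(-8) = √(202² + 0²)/((2*(-8))) = √(40804 + 0)/(-16) = √40804*(-1/16) = 202*(-1/16) = -101/8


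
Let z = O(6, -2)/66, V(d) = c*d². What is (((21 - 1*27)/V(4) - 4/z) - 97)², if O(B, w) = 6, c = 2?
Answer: 5103081/256 ≈ 19934.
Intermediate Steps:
V(d) = 2*d²
z = 1/11 (z = 6/66 = 6*(1/66) = 1/11 ≈ 0.090909)
(((21 - 1*27)/V(4) - 4/z) - 97)² = (((21 - 1*27)/((2*4²)) - 4/1/11) - 97)² = (((21 - 27)/((2*16)) - 4*11) - 97)² = ((-6/32 - 44) - 97)² = ((-6*1/32 - 44) - 97)² = ((-3/16 - 44) - 97)² = (-707/16 - 97)² = (-2259/16)² = 5103081/256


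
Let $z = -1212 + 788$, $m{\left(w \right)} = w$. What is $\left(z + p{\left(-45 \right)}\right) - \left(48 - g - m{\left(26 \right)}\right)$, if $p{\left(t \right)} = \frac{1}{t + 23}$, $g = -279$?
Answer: $- \frac{15951}{22} \approx -725.04$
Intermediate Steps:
$p{\left(t \right)} = \frac{1}{23 + t}$
$z = -424$
$\left(z + p{\left(-45 \right)}\right) - \left(48 - g - m{\left(26 \right)}\right) = \left(-424 + \frac{1}{23 - 45}\right) + \left(\left(26 - 279\right) - 48\right) = \left(-424 + \frac{1}{-22}\right) - 301 = \left(-424 - \frac{1}{22}\right) - 301 = - \frac{9329}{22} - 301 = - \frac{15951}{22}$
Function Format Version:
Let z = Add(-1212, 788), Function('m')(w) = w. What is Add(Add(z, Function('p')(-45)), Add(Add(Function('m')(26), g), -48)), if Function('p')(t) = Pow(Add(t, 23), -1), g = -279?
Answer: Rational(-15951, 22) ≈ -725.04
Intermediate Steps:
Function('p')(t) = Pow(Add(23, t), -1)
z = -424
Add(Add(z, Function('p')(-45)), Add(Add(Function('m')(26), g), -48)) = Add(Add(-424, Pow(Add(23, -45), -1)), Add(Add(26, -279), -48)) = Add(Add(-424, Pow(-22, -1)), Add(-253, -48)) = Add(Add(-424, Rational(-1, 22)), -301) = Add(Rational(-9329, 22), -301) = Rational(-15951, 22)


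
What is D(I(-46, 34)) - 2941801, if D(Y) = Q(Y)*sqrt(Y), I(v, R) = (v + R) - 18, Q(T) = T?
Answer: -2941801 - 30*I*sqrt(30) ≈ -2.9418e+6 - 164.32*I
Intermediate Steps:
I(v, R) = -18 + R + v (I(v, R) = (R + v) - 18 = -18 + R + v)
D(Y) = Y**(3/2) (D(Y) = Y*sqrt(Y) = Y**(3/2))
D(I(-46, 34)) - 2941801 = (-18 + 34 - 46)**(3/2) - 2941801 = (-30)**(3/2) - 2941801 = -30*I*sqrt(30) - 2941801 = -2941801 - 30*I*sqrt(30)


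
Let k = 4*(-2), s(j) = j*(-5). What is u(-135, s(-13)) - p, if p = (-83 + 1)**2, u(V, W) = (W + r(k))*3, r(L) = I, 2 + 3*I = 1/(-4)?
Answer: -26125/4 ≈ -6531.3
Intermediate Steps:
s(j) = -5*j
k = -8
I = -3/4 (I = -2/3 + (1/3)/(-4) = -2/3 + (1/3)*(-1/4) = -2/3 - 1/12 = -3/4 ≈ -0.75000)
r(L) = -3/4
u(V, W) = -9/4 + 3*W (u(V, W) = (W - 3/4)*3 = (-3/4 + W)*3 = -9/4 + 3*W)
p = 6724 (p = (-82)**2 = 6724)
u(-135, s(-13)) - p = (-9/4 + 3*(-5*(-13))) - 1*6724 = (-9/4 + 3*65) - 6724 = (-9/4 + 195) - 6724 = 771/4 - 6724 = -26125/4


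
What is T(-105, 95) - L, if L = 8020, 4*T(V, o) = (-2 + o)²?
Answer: -23431/4 ≈ -5857.8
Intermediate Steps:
T(V, o) = (-2 + o)²/4
T(-105, 95) - L = (-2 + 95)²/4 - 1*8020 = (¼)*93² - 8020 = (¼)*8649 - 8020 = 8649/4 - 8020 = -23431/4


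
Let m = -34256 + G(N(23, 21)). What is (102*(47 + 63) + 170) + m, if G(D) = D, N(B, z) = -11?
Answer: -22877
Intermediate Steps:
m = -34267 (m = -34256 - 11 = -34267)
(102*(47 + 63) + 170) + m = (102*(47 + 63) + 170) - 34267 = (102*110 + 170) - 34267 = (11220 + 170) - 34267 = 11390 - 34267 = -22877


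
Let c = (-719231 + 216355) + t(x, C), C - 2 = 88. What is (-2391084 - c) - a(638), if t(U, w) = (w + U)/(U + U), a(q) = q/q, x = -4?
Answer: -7552793/4 ≈ -1.8882e+6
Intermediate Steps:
C = 90 (C = 2 + 88 = 90)
a(q) = 1
t(U, w) = (U + w)/(2*U) (t(U, w) = (U + w)/((2*U)) = (U + w)*(1/(2*U)) = (U + w)/(2*U))
c = -2011547/4 (c = (-719231 + 216355) + (1/2)*(-4 + 90)/(-4) = -502876 + (1/2)*(-1/4)*86 = -502876 - 43/4 = -2011547/4 ≈ -5.0289e+5)
(-2391084 - c) - a(638) = (-2391084 - 1*(-2011547/4)) - 1*1 = (-2391084 + 2011547/4) - 1 = -7552789/4 - 1 = -7552793/4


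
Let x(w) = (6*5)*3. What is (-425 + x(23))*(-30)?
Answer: 10050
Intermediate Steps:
x(w) = 90 (x(w) = 30*3 = 90)
(-425 + x(23))*(-30) = (-425 + 90)*(-30) = -335*(-30) = 10050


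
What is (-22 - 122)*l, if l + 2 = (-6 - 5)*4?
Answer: 6624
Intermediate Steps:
l = -46 (l = -2 + (-6 - 5)*4 = -2 - 11*4 = -2 - 44 = -46)
(-22 - 122)*l = (-22 - 122)*(-46) = -144*(-46) = 6624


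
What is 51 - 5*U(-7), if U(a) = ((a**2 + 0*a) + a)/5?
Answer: 9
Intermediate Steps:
U(a) = a/5 + a**2/5 (U(a) = ((a**2 + 0) + a)*(1/5) = (a**2 + a)*(1/5) = (a + a**2)*(1/5) = a/5 + a**2/5)
51 - 5*U(-7) = 51 - (-7)*(1 - 7) = 51 - (-7)*(-6) = 51 - 5*42/5 = 51 - 42 = 9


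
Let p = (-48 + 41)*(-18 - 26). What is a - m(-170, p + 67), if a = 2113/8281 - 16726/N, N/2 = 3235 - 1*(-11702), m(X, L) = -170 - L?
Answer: 5182704211/9514869 ≈ 544.70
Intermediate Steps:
p = 308 (p = -7*(-44) = 308)
N = 29874 (N = 2*(3235 - 1*(-11702)) = 2*(3235 + 11702) = 2*14937 = 29874)
a = -2899394/9514869 (a = 2113/8281 - 16726/29874 = 2113*(1/8281) - 16726*1/29874 = 2113/8281 - 8363/14937 = -2899394/9514869 ≈ -0.30472)
a - m(-170, p + 67) = -2899394/9514869 - (-170 - (308 + 67)) = -2899394/9514869 - (-170 - 1*375) = -2899394/9514869 - (-170 - 375) = -2899394/9514869 - 1*(-545) = -2899394/9514869 + 545 = 5182704211/9514869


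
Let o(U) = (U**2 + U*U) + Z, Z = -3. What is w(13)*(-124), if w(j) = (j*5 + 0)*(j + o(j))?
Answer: -2804880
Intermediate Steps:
o(U) = -3 + 2*U**2 (o(U) = (U**2 + U*U) - 3 = (U**2 + U**2) - 3 = 2*U**2 - 3 = -3 + 2*U**2)
w(j) = 5*j*(-3 + j + 2*j**2) (w(j) = (j*5 + 0)*(j + (-3 + 2*j**2)) = (5*j + 0)*(-3 + j + 2*j**2) = (5*j)*(-3 + j + 2*j**2) = 5*j*(-3 + j + 2*j**2))
w(13)*(-124) = (5*13*(-3 + 13 + 2*13**2))*(-124) = (5*13*(-3 + 13 + 2*169))*(-124) = (5*13*(-3 + 13 + 338))*(-124) = (5*13*348)*(-124) = 22620*(-124) = -2804880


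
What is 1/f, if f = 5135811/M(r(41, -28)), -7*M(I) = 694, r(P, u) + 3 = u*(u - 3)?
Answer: -694/35950677 ≈ -1.9304e-5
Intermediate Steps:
r(P, u) = -3 + u*(-3 + u) (r(P, u) = -3 + u*(u - 3) = -3 + u*(-3 + u))
M(I) = -694/7 (M(I) = -⅐*694 = -694/7)
f = -35950677/694 (f = 5135811/(-694/7) = 5135811*(-7/694) = -35950677/694 ≈ -51802.)
1/f = 1/(-35950677/694) = -694/35950677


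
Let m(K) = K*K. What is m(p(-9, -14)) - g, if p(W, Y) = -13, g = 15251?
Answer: -15082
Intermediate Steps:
m(K) = K²
m(p(-9, -14)) - g = (-13)² - 1*15251 = 169 - 15251 = -15082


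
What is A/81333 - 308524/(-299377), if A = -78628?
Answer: 1553767736/24349229541 ≈ 0.063812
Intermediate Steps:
A/81333 - 308524/(-299377) = -78628/81333 - 308524/(-299377) = -78628*1/81333 - 308524*(-1/299377) = -78628/81333 + 308524/299377 = 1553767736/24349229541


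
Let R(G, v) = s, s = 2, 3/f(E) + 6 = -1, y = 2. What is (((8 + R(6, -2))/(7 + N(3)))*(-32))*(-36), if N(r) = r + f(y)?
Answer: 80640/67 ≈ 1203.6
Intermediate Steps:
f(E) = -3/7 (f(E) = 3/(-6 - 1) = 3/(-7) = 3*(-1/7) = -3/7)
R(G, v) = 2
N(r) = -3/7 + r (N(r) = r - 3/7 = -3/7 + r)
(((8 + R(6, -2))/(7 + N(3)))*(-32))*(-36) = (((8 + 2)/(7 + (-3/7 + 3)))*(-32))*(-36) = ((10/(7 + 18/7))*(-32))*(-36) = ((10/(67/7))*(-32))*(-36) = ((10*(7/67))*(-32))*(-36) = ((70/67)*(-32))*(-36) = -2240/67*(-36) = 80640/67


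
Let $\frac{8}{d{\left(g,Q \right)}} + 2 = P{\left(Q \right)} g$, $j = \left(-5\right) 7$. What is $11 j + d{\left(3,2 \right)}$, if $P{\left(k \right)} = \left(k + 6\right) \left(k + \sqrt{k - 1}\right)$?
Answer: $- \frac{13471}{35} \approx -384.89$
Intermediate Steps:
$j = -35$
$P{\left(k \right)} = \left(6 + k\right) \left(k + \sqrt{-1 + k}\right)$
$d{\left(g,Q \right)} = \frac{8}{-2 + g \left(Q^{2} + 6 Q + 6 \sqrt{-1 + Q} + Q \sqrt{-1 + Q}\right)}$ ($d{\left(g,Q \right)} = \frac{8}{-2 + \left(Q^{2} + 6 Q + 6 \sqrt{-1 + Q} + Q \sqrt{-1 + Q}\right) g} = \frac{8}{-2 + g \left(Q^{2} + 6 Q + 6 \sqrt{-1 + Q} + Q \sqrt{-1 + Q}\right)}$)
$11 j + d{\left(3,2 \right)} = 11 \left(-35\right) + \frac{8}{-2 + 3 \left(2^{2} + 6 \cdot 2 + 6 \sqrt{-1 + 2} + 2 \sqrt{-1 + 2}\right)} = -385 + \frac{8}{-2 + 3 \left(4 + 12 + 6 \sqrt{1} + 2 \sqrt{1}\right)} = -385 + \frac{8}{-2 + 3 \left(4 + 12 + 6 \cdot 1 + 2 \cdot 1\right)} = -385 + \frac{8}{-2 + 3 \left(4 + 12 + 6 + 2\right)} = -385 + \frac{8}{-2 + 3 \cdot 24} = -385 + \frac{8}{-2 + 72} = -385 + \frac{8}{70} = -385 + 8 \cdot \frac{1}{70} = -385 + \frac{4}{35} = - \frac{13471}{35}$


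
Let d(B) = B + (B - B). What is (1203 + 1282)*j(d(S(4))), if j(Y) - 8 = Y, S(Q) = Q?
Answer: 29820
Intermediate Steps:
d(B) = B (d(B) = B + 0 = B)
j(Y) = 8 + Y
(1203 + 1282)*j(d(S(4))) = (1203 + 1282)*(8 + 4) = 2485*12 = 29820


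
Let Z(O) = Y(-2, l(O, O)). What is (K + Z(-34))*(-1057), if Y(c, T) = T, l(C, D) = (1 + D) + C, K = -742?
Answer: 855113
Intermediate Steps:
l(C, D) = 1 + C + D
Z(O) = 1 + 2*O (Z(O) = 1 + O + O = 1 + 2*O)
(K + Z(-34))*(-1057) = (-742 + (1 + 2*(-34)))*(-1057) = (-742 + (1 - 68))*(-1057) = (-742 - 67)*(-1057) = -809*(-1057) = 855113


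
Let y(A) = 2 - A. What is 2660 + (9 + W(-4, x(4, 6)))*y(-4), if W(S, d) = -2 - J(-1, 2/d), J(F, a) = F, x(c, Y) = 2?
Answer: 2708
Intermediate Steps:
W(S, d) = -1 (W(S, d) = -2 - 1*(-1) = -2 + 1 = -1)
2660 + (9 + W(-4, x(4, 6)))*y(-4) = 2660 + (9 - 1)*(2 - 1*(-4)) = 2660 + 8*(2 + 4) = 2660 + 8*6 = 2660 + 48 = 2708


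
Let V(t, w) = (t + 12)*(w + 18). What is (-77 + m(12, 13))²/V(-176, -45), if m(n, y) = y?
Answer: 1024/1107 ≈ 0.92502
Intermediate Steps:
V(t, w) = (12 + t)*(18 + w)
(-77 + m(12, 13))²/V(-176, -45) = (-77 + 13)²/(216 + 12*(-45) + 18*(-176) - 176*(-45)) = (-64)²/(216 - 540 - 3168 + 7920) = 4096/4428 = 4096*(1/4428) = 1024/1107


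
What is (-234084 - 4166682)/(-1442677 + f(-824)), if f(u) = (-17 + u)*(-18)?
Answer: 4400766/1427539 ≈ 3.0828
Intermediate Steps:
f(u) = 306 - 18*u
(-234084 - 4166682)/(-1442677 + f(-824)) = (-234084 - 4166682)/(-1442677 + (306 - 18*(-824))) = -4400766/(-1442677 + (306 + 14832)) = -4400766/(-1442677 + 15138) = -4400766/(-1427539) = -4400766*(-1/1427539) = 4400766/1427539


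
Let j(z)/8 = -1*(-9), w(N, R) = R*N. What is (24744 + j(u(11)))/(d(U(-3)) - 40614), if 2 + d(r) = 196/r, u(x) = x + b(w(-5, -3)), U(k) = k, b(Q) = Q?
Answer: -18612/30511 ≈ -0.61001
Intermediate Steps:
w(N, R) = N*R
u(x) = 15 + x (u(x) = x - 5*(-3) = x + 15 = 15 + x)
j(z) = 72 (j(z) = 8*(-1*(-9)) = 8*9 = 72)
d(r) = -2 + 196/r
(24744 + j(u(11)))/(d(U(-3)) - 40614) = (24744 + 72)/((-2 + 196/(-3)) - 40614) = 24816/((-2 + 196*(-1/3)) - 40614) = 24816/((-2 - 196/3) - 40614) = 24816/(-202/3 - 40614) = 24816/(-122044/3) = 24816*(-3/122044) = -18612/30511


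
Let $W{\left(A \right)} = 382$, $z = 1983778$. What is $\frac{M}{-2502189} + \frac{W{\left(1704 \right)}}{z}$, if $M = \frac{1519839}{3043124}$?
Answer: $\frac{161428502835045}{839190046769253956} \approx 0.00019236$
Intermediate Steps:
$M = \frac{1519839}{3043124}$ ($M = 1519839 \cdot \frac{1}{3043124} = \frac{1519839}{3043124} \approx 0.49943$)
$\frac{M}{-2502189} + \frac{W{\left(1704 \right)}}{z} = \frac{1519839}{3043124 \left(-2502189\right)} + \frac{382}{1983778} = \frac{1519839}{3043124} \left(- \frac{1}{2502189}\right) + 382 \cdot \frac{1}{1983778} = - \frac{168871}{846052377604} + \frac{191}{991889} = \frac{161428502835045}{839190046769253956}$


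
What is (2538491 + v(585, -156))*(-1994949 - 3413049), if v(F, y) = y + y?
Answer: -13726466955642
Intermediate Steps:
v(F, y) = 2*y
(2538491 + v(585, -156))*(-1994949 - 3413049) = (2538491 + 2*(-156))*(-1994949 - 3413049) = (2538491 - 312)*(-5407998) = 2538179*(-5407998) = -13726466955642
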